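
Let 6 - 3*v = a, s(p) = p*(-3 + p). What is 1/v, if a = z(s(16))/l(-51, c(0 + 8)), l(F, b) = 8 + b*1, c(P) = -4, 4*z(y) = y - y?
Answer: ½ ≈ 0.50000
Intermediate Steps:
z(y) = 0 (z(y) = (y - y)/4 = (¼)*0 = 0)
l(F, b) = 8 + b
a = 0 (a = 0/(8 - 4) = 0/4 = 0*(¼) = 0)
v = 2 (v = 2 - ⅓*0 = 2 + 0 = 2)
1/v = 1/2 = ½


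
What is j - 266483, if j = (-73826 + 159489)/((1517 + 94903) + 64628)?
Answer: -42916468521/161048 ≈ -2.6648e+5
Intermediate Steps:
j = 85663/161048 (j = 85663/(96420 + 64628) = 85663/161048 ≈ 0.53191)
j - 266483 = 85663/161048 - 266483 = -42916468521/161048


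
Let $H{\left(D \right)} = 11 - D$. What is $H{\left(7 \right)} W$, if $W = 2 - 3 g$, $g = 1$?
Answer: $-4$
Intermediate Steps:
$W = -1$ ($W = 2 - 3 = -1$)
$H{\left(7 \right)} W = \left(11 - 7\right) \left(-1\right) = 4 \left(-1\right) = -4$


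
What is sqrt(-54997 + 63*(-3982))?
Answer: I*sqrt(305863) ≈ 553.05*I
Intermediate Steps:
sqrt(-54997 + 63*(-3982)) = sqrt(-54997 - 250866) = sqrt(-305863) = I*sqrt(305863)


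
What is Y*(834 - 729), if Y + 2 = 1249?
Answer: 130935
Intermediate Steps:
Y = 1247 (Y = -2 + 1249 = 1247)
Y*(834 - 729) = 1247*(834 - 729) = 1247*105 = 130935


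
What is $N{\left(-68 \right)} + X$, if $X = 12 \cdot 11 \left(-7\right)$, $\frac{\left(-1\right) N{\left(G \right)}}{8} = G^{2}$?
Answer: $-37916$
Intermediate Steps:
$N{\left(G \right)} = - 8 G^{2}$
$X = -924$ ($X = 132 \left(-7\right) = -924$)
$N{\left(-68 \right)} + X = - 8 \left(-68\right)^{2} - 924 = \left(-8\right) 4624 - 924 = -36992 - 924 = -37916$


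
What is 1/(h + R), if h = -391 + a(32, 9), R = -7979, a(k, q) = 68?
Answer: -1/8302 ≈ -0.00012045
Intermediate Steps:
h = -323 (h = -391 + 68 = -323)
1/(h + R) = 1/(-323 - 7979) = 1/(-8302) = -1/8302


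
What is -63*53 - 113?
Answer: -3452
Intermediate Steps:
-63*53 - 113 = -3339 - 113 = -3452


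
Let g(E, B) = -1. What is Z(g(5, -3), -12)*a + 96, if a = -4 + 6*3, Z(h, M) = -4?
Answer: 40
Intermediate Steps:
a = 14 (a = -4 + 18 = 14)
Z(g(5, -3), -12)*a + 96 = -4*14 + 96 = -56 + 96 = 40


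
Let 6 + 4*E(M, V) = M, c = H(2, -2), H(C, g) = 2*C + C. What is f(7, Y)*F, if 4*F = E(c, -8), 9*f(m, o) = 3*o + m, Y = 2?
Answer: 0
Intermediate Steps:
H(C, g) = 3*C
c = 6 (c = 3*2 = 6)
f(m, o) = o/3 + m/9 (f(m, o) = (3*o + m)/9 = (m + 3*o)/9 = o/3 + m/9)
E(M, V) = -3/2 + M/4
F = 0 (F = (-3/2 + (¼)*6)/4 = (-3/2 + 3/2)/4 = (¼)*0 = 0)
f(7, Y)*F = ((⅓)*2 + (⅑)*7)*0 = (⅔ + 7/9)*0 = (13/9)*0 = 0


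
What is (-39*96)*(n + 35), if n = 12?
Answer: -175968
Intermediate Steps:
(-39*96)*(n + 35) = (-39*96)*(12 + 35) = -3744*47 = -175968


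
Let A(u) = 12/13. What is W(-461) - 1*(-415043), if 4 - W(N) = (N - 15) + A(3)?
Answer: 5401787/13 ≈ 4.1552e+5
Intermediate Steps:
A(u) = 12/13 (A(u) = 12*(1/13) = 12/13)
W(N) = 235/13 - N (W(N) = 4 - ((N - 15) + 12/13) = 4 - ((-15 + N) + 12/13) = 4 - (-183/13 + N) = 4 + (183/13 - N) = 235/13 - N)
W(-461) - 1*(-415043) = (235/13 - 1*(-461)) - 1*(-415043) = (235/13 + 461) + 415043 = 6228/13 + 415043 = 5401787/13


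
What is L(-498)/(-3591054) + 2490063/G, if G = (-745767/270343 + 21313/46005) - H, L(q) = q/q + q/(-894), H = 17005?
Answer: -8285308977899871012324451/56589209263336017071673 ≈ -146.41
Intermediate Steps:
L(q) = 1 - q/894 (L(q) = 1 + q*(-1/894) = 1 - q/894)
G = -211521937994051/12437129715 (G = (-745767/270343 + 21313/46005) - 1*17005 = (-745767*1/270343 + 21313*(1/46005)) - 17005 = (-745767/270343 + 21313/46005) - 17005 = -28547190476/12437129715 - 17005 = -211521937994051/12437129715 ≈ -17007.)
L(-498)/(-3591054) + 2490063/G = (1 - 1/894*(-498))/(-3591054) + 2490063/(-211521937994051/12437129715) = (1 + 83/149)*(-1/3591054) + 2490063*(-12437129715/211521937994051) = (232/149)*(-1/3591054) - 30969236529522045/211521937994051 = -116/267533523 - 30969236529522045/211521937994051 = -8285308977899871012324451/56589209263336017071673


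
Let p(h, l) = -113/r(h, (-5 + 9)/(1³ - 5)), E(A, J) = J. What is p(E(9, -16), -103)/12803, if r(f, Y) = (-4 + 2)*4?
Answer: 113/102424 ≈ 0.0011033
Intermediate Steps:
r(f, Y) = -8 (r(f, Y) = -2*4 = -8)
p(h, l) = 113/8 (p(h, l) = -113/(-8) = -113*(-⅛) = 113/8)
p(E(9, -16), -103)/12803 = (113/8)/12803 = (113/8)*(1/12803) = 113/102424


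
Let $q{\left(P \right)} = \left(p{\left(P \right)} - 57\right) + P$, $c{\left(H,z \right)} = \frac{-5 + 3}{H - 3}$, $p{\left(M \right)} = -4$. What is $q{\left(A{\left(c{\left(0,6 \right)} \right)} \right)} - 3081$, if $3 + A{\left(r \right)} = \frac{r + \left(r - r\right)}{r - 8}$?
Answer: $- \frac{34596}{11} \approx -3145.1$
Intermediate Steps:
$c{\left(H,z \right)} = - \frac{2}{-3 + H}$
$A{\left(r \right)} = -3 + \frac{r}{-8 + r}$ ($A{\left(r \right)} = -3 + \frac{r + \left(r - r\right)}{r - 8} = -3 + \frac{r + 0}{-8 + r} = -3 + \frac{r}{-8 + r}$)
$q{\left(P \right)} = -61 + P$ ($q{\left(P \right)} = \left(-4 - 57\right) + P = -61 + P$)
$q{\left(A{\left(c{\left(0,6 \right)} \right)} \right)} - 3081 = \left(-61 + \frac{2 \left(12 - - \frac{2}{-3 + 0}\right)}{-8 - \frac{2}{-3 + 0}}\right) - 3081 = \left(-61 + \frac{2 \left(12 - - \frac{2}{-3}\right)}{-8 - \frac{2}{-3}}\right) - 3081 = \left(-61 + \frac{2 \left(12 - \left(-2\right) \left(- \frac{1}{3}\right)\right)}{-8 - - \frac{2}{3}}\right) - 3081 = \left(-61 + \frac{2 \left(12 - \frac{2}{3}\right)}{-8 + \frac{2}{3}}\right) - 3081 = \left(-61 + \frac{2 \left(12 - \frac{2}{3}\right)}{- \frac{22}{3}}\right) - 3081 = \left(-61 + 2 \left(- \frac{3}{22}\right) \frac{34}{3}\right) - 3081 = \left(-61 - \frac{34}{11}\right) - 3081 = - \frac{705}{11} - 3081 = - \frac{34596}{11}$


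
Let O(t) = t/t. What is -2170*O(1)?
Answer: -2170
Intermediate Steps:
O(t) = 1
-2170*O(1) = -2170*1 = -2170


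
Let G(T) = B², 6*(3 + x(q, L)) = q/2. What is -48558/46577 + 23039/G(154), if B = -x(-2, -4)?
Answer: 38613620670/16814297 ≈ 2296.5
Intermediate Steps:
x(q, L) = -3 + q/12 (x(q, L) = -3 + (q/2)/6 = -3 + q/12)
B = 19/6 (B = -(-3 + (1/12)*(-2)) = -(-3 - ⅙) = -1*(-19/6) = 19/6 ≈ 3.1667)
G(T) = 361/36 (G(T) = (19/6)² = 361/36)
-48558/46577 + 23039/G(154) = -48558/46577 + 23039/(361/36) = -48558*1/46577 + 23039*(36/361) = -48558/46577 + 829404/361 = 38613620670/16814297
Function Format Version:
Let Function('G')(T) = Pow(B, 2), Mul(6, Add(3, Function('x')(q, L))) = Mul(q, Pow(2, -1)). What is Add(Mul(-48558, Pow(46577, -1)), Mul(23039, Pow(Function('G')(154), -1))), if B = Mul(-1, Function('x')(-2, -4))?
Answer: Rational(38613620670, 16814297) ≈ 2296.5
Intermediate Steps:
Function('x')(q, L) = Add(-3, Mul(Rational(1, 12), q)) (Function('x')(q, L) = Add(-3, Mul(Rational(1, 6), Mul(q, Pow(2, -1)))) = Add(-3, Mul(Rational(1, 6), Mul(q, Rational(1, 2)))) = Add(-3, Mul(Rational(1, 6), Mul(Rational(1, 2), q))) = Add(-3, Mul(Rational(1, 12), q)))
B = Rational(19, 6) (B = Mul(-1, Add(-3, Mul(Rational(1, 12), -2))) = Mul(-1, Add(-3, Rational(-1, 6))) = Mul(-1, Rational(-19, 6)) = Rational(19, 6) ≈ 3.1667)
Function('G')(T) = Rational(361, 36) (Function('G')(T) = Pow(Rational(19, 6), 2) = Rational(361, 36))
Add(Mul(-48558, Pow(46577, -1)), Mul(23039, Pow(Function('G')(154), -1))) = Add(Mul(-48558, Pow(46577, -1)), Mul(23039, Pow(Rational(361, 36), -1))) = Add(Mul(-48558, Rational(1, 46577)), Mul(23039, Rational(36, 361))) = Add(Rational(-48558, 46577), Rational(829404, 361)) = Rational(38613620670, 16814297)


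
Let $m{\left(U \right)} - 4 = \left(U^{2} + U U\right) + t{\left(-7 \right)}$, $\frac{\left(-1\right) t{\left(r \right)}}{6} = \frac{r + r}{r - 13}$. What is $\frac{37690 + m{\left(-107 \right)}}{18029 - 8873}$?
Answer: $\frac{43277}{6540} \approx 6.6173$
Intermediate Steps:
$t{\left(r \right)} = - \frac{12 r}{-13 + r}$ ($t{\left(r \right)} = - 6 \frac{r + r}{r - 13} = - 6 \frac{2 r}{-13 + r} = - \frac{12 r}{-13 + r}$)
$m{\left(U \right)} = - \frac{1}{5} + 2 U^{2}$ ($m{\left(U \right)} = 4 - \left(- U^{2} - \frac{84}{-13 - 7} - U U\right) = 4 + \left(\left(U^{2} + U^{2}\right) - - \frac{84}{-20}\right) = 4 + \left(2 U^{2} - \left(-84\right) \left(- \frac{1}{20}\right)\right) = 4 + \left(2 U^{2} - \frac{21}{5}\right) = 4 + \left(- \frac{21}{5} + 2 U^{2}\right) = - \frac{1}{5} + 2 U^{2}$)
$\frac{37690 + m{\left(-107 \right)}}{18029 - 8873} = \frac{37690 - \left(\frac{1}{5} - 2 \left(-107\right)^{2}\right)}{18029 - 8873} = \frac{37690 + \left(- \frac{1}{5} + 2 \cdot 11449\right)}{9156} = \left(37690 + \left(- \frac{1}{5} + 22898\right)\right) \frac{1}{9156} = \left(37690 + \frac{114489}{5}\right) \frac{1}{9156} = \frac{302939}{5} \cdot \frac{1}{9156} = \frac{43277}{6540}$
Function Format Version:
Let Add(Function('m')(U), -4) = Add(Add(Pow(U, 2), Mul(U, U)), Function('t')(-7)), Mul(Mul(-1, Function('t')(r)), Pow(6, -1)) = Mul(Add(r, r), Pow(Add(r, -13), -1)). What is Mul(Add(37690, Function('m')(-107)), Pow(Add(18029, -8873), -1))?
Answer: Rational(43277, 6540) ≈ 6.6173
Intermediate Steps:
Function('t')(r) = Mul(-12, r, Pow(Add(-13, r), -1)) (Function('t')(r) = Mul(-6, Mul(Add(r, r), Pow(Add(r, -13), -1))) = Mul(-6, Mul(Mul(2, r), Pow(Add(-13, r), -1))) = Mul(-6, Mul(2, r, Pow(Add(-13, r), -1))) = Mul(-12, r, Pow(Add(-13, r), -1)))
Function('m')(U) = Add(Rational(-1, 5), Mul(2, Pow(U, 2))) (Function('m')(U) = Add(4, Add(Add(Pow(U, 2), Mul(U, U)), Mul(-12, -7, Pow(Add(-13, -7), -1)))) = Add(4, Add(Add(Pow(U, 2), Pow(U, 2)), Mul(-12, -7, Pow(-20, -1)))) = Add(4, Add(Mul(2, Pow(U, 2)), Mul(-12, -7, Rational(-1, 20)))) = Add(4, Add(Mul(2, Pow(U, 2)), Rational(-21, 5))) = Add(4, Add(Rational(-21, 5), Mul(2, Pow(U, 2)))) = Add(Rational(-1, 5), Mul(2, Pow(U, 2))))
Mul(Add(37690, Function('m')(-107)), Pow(Add(18029, -8873), -1)) = Mul(Add(37690, Add(Rational(-1, 5), Mul(2, Pow(-107, 2)))), Pow(Add(18029, -8873), -1)) = Mul(Add(37690, Add(Rational(-1, 5), Mul(2, 11449))), Pow(9156, -1)) = Mul(Add(37690, Add(Rational(-1, 5), 22898)), Rational(1, 9156)) = Mul(Add(37690, Rational(114489, 5)), Rational(1, 9156)) = Mul(Rational(302939, 5), Rational(1, 9156)) = Rational(43277, 6540)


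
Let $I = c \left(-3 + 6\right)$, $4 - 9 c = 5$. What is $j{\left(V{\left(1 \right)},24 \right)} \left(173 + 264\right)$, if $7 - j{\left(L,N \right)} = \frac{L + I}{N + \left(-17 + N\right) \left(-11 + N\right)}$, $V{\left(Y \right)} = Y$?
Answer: $\frac{45847}{15} \approx 3056.5$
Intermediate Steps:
$c = - \frac{1}{9}$ ($c = \frac{4}{9} - \frac{5}{9} = - \frac{1}{9} \approx -0.11111$)
$I = - \frac{1}{3}$ ($I = - \frac{-3 + 6}{9} = \left(- \frac{1}{9}\right) 3 = - \frac{1}{3} \approx -0.33333$)
$j{\left(L,N \right)} = 7 - \frac{- \frac{1}{3} + L}{N + \left(-17 + N\right) \left(-11 + N\right)}$ ($j{\left(L,N \right)} = 7 - \frac{L - \frac{1}{3}}{N + \left(-17 + N\right) \left(-11 + N\right)} = 7 - \frac{- \frac{1}{3} + L}{N + \left(-17 + N\right) \left(-11 + N\right)}$)
$j{\left(V{\left(1 \right)},24 \right)} \left(173 + 264\right) = \frac{\frac{3928}{3} - 1 - 4536 + 7 \cdot 24^{2}}{187 + 24^{2} - 648} \left(173 + 264\right) = \frac{\frac{3928}{3} - 1 - 4536 + 7 \cdot 576}{187 + 576 - 648} \cdot 437 = \frac{\frac{3928}{3} - 1 - 4536 + 4032}{115} \cdot 437 = \frac{1}{115} \cdot \frac{2413}{3} \cdot 437 = \frac{2413}{345} \cdot 437 = \frac{45847}{15}$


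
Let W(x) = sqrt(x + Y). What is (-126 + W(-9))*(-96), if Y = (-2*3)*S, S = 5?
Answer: 12096 - 96*I*sqrt(39) ≈ 12096.0 - 599.52*I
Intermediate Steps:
Y = -30 (Y = -2*3*5 = -6*5 = -30)
W(x) = sqrt(-30 + x) (W(x) = sqrt(x - 30) = sqrt(-30 + x))
(-126 + W(-9))*(-96) = (-126 + sqrt(-30 - 9))*(-96) = (-126 + sqrt(-39))*(-96) = (-126 + I*sqrt(39))*(-96) = 12096 - 96*I*sqrt(39)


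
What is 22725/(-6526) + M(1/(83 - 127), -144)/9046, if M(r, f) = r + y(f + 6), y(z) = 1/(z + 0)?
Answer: -312056088233/89613909528 ≈ -3.4822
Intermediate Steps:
y(z) = 1/z
M(r, f) = r + 1/(6 + f) (M(r, f) = r + 1/(f + 6) = r + 1/(6 + f))
22725/(-6526) + M(1/(83 - 127), -144)/9046 = 22725/(-6526) + ((1 + (6 - 144)/(83 - 127))/(6 - 144))/9046 = 22725*(-1/6526) + ((1 - 138/(-44))/(-138))*(1/9046) = -22725/6526 - (1 - 1/44*(-138))/138*(1/9046) = -22725/6526 - (1 + 69/22)/138*(1/9046) = -22725/6526 - 1/138*91/22*(1/9046) = -22725/6526 - 91/3036*1/9046 = -22725/6526 - 91/27463656 = -312056088233/89613909528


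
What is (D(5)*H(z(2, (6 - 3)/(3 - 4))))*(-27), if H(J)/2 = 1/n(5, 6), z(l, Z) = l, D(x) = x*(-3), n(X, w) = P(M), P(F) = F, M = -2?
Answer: -405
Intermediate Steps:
n(X, w) = -2
D(x) = -3*x
H(J) = -1 (H(J) = 2/(-2) = 2*(-½) = -1)
(D(5)*H(z(2, (6 - 3)/(3 - 4))))*(-27) = (-3*5*(-1))*(-27) = -15*(-1)*(-27) = 15*(-27) = -405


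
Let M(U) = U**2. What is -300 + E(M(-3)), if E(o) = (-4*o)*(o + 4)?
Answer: -768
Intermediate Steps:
E(o) = -4*o*(4 + o) (E(o) = (-4*o)*(4 + o) = -4*o*(4 + o))
-300 + E(M(-3)) = -300 - 4*(-3)**2*(4 + (-3)**2) = -300 - 4*9*(4 + 9) = -300 - 4*9*13 = -300 - 468 = -768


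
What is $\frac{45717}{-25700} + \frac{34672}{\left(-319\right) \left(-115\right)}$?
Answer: $- \frac{14291959}{17141900} \approx -0.83374$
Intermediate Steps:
$\frac{45717}{-25700} + \frac{34672}{\left(-319\right) \left(-115\right)} = 45717 \left(- \frac{1}{25700}\right) + \frac{34672}{36685} = - \frac{45717}{25700} + 34672 \cdot \frac{1}{36685} = - \frac{45717}{25700} + \frac{3152}{3335} = - \frac{14291959}{17141900}$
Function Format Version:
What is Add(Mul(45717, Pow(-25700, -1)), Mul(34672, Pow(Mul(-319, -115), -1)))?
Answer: Rational(-14291959, 17141900) ≈ -0.83374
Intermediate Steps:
Add(Mul(45717, Pow(-25700, -1)), Mul(34672, Pow(Mul(-319, -115), -1))) = Add(Mul(45717, Rational(-1, 25700)), Mul(34672, Pow(36685, -1))) = Add(Rational(-45717, 25700), Mul(34672, Rational(1, 36685))) = Add(Rational(-45717, 25700), Rational(3152, 3335)) = Rational(-14291959, 17141900)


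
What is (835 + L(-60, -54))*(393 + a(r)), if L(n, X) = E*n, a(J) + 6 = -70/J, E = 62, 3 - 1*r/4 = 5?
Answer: -4566955/4 ≈ -1.1417e+6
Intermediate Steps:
r = -8 (r = 12 - 4*5 = 12 - 20 = -8)
a(J) = -6 - 70/J
L(n, X) = 62*n
(835 + L(-60, -54))*(393 + a(r)) = (835 + 62*(-60))*(393 + (-6 - 70/(-8))) = (835 - 3720)*(393 + (-6 - 70*(-⅛))) = -2885*(393 + (-6 + 35/4)) = -2885*(393 + 11/4) = -2885*1583/4 = -4566955/4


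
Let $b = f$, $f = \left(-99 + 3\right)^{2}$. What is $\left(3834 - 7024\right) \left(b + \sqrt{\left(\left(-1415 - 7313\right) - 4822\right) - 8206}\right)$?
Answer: $-29399040 - 44660 i \sqrt{111} \approx -2.9399 \cdot 10^{7} - 4.7052 \cdot 10^{5} i$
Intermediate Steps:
$f = 9216$ ($f = \left(-96\right)^{2} = 9216$)
$b = 9216$
$\left(3834 - 7024\right) \left(b + \sqrt{\left(\left(-1415 - 7313\right) - 4822\right) - 8206}\right) = \left(3834 - 7024\right) \left(9216 + \sqrt{\left(\left(-1415 - 7313\right) - 4822\right) - 8206}\right) = - 3190 \left(9216 + \sqrt{\left(-8728 - 4822\right) - 8206}\right) = - 3190 \left(9216 + \sqrt{-13550 - 8206}\right) = - 3190 \left(9216 + \sqrt{-21756}\right) = - 3190 \left(9216 + 14 i \sqrt{111}\right) = -29399040 - 44660 i \sqrt{111}$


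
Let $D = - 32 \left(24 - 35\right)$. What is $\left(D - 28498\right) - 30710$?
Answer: $-58856$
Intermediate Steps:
$D = 352$ ($D = \left(-32\right) \left(-11\right) = 352$)
$\left(D - 28498\right) - 30710 = \left(352 - 28498\right) - 30710 = -28146 - 30710 = -58856$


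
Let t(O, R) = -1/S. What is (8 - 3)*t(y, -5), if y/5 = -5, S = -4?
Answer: 5/4 ≈ 1.2500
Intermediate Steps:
y = -25 (y = 5*(-5) = -25)
t(O, R) = ¼ (t(O, R) = -1/(-4) = -1*(-¼) = ¼)
(8 - 3)*t(y, -5) = (8 - 3)*(¼) = 5*(¼) = 5/4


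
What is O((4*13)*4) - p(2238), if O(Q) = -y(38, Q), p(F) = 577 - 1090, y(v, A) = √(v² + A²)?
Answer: 513 - 2*√11177 ≈ 301.56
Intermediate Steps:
y(v, A) = √(A² + v²)
p(F) = -513
O(Q) = -√(1444 + Q²) (O(Q) = -√(Q² + 38²) = -√(Q² + 1444) = -√(1444 + Q²))
O((4*13)*4) - p(2238) = -√(1444 + ((4*13)*4)²) - 1*(-513) = -√(1444 + (52*4)²) + 513 = -√(1444 + 208²) + 513 = -√(1444 + 43264) + 513 = -√44708 + 513 = -2*√11177 + 513 = 513 - 2*√11177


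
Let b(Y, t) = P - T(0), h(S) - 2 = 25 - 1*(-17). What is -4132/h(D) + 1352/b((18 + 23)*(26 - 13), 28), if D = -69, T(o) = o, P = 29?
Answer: -15085/319 ≈ -47.288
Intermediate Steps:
h(S) = 44 (h(S) = 2 + (25 - 1*(-17)) = 2 + (25 + 17) = 2 + 42 = 44)
b(Y, t) = 29 (b(Y, t) = 29 - 1*0 = 29 + 0 = 29)
-4132/h(D) + 1352/b((18 + 23)*(26 - 13), 28) = -4132/44 + 1352/29 = -4132*1/44 + 1352*(1/29) = -1033/11 + 1352/29 = -15085/319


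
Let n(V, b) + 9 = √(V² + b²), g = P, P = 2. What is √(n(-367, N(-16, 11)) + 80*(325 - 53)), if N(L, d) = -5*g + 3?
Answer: √(21751 + √134738) ≈ 148.72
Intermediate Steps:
g = 2
N(L, d) = -7 (N(L, d) = -5*2 + 3 = -10 + 3 = -7)
n(V, b) = -9 + √(V² + b²)
√(n(-367, N(-16, 11)) + 80*(325 - 53)) = √((-9 + √((-367)² + (-7)²)) + 80*(325 - 53)) = √((-9 + √(134689 + 49)) + 80*272) = √((-9 + √134738) + 21760) = √(21751 + √134738)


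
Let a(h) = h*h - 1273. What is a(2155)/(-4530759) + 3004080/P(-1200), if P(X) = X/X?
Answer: 4536919284656/1510253 ≈ 3.0041e+6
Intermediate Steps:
P(X) = 1
a(h) = -1273 + h² (a(h) = h² - 1273 = -1273 + h²)
a(2155)/(-4530759) + 3004080/P(-1200) = (-1273 + 2155²)/(-4530759) + 3004080/1 = (-1273 + 4644025)*(-1/4530759) + 3004080*1 = 4642752*(-1/4530759) + 3004080 = -1547584/1510253 + 3004080 = 4536919284656/1510253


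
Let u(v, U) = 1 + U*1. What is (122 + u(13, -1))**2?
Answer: 14884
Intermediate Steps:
u(v, U) = 1 + U
(122 + u(13, -1))**2 = (122 + (1 - 1))**2 = (122 + 0)**2 = 122**2 = 14884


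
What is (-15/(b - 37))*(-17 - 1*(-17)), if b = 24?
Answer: 0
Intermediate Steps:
(-15/(b - 37))*(-17 - 1*(-17)) = (-15/(24 - 37))*(-17 - 1*(-17)) = (-15/(-13))*(-17 + 17) = -1/13*(-15)*0 = (15/13)*0 = 0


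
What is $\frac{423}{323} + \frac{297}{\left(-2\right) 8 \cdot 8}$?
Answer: $- \frac{41787}{41344} \approx -1.0107$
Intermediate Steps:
$\frac{423}{323} + \frac{297}{\left(-2\right) 8 \cdot 8} = 423 \cdot \frac{1}{323} + \frac{297}{\left(-16\right) 8} = \frac{423}{323} + \frac{297}{-128} = \frac{423}{323} + 297 \left(- \frac{1}{128}\right) = \frac{423}{323} - \frac{297}{128} = - \frac{41787}{41344}$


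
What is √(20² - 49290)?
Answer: I*√48890 ≈ 221.11*I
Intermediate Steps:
√(20² - 49290) = √(400 - 49290) = √(-48890) = I*√48890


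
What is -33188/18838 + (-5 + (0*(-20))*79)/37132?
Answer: -616215503/349746308 ≈ -1.7619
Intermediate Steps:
-33188/18838 + (-5 + (0*(-20))*79)/37132 = -33188*1/18838 + (-5 + 0*79)*(1/37132) = -16594/9419 + (-5 + 0)*(1/37132) = -16594/9419 - 5*1/37132 = -16594/9419 - 5/37132 = -616215503/349746308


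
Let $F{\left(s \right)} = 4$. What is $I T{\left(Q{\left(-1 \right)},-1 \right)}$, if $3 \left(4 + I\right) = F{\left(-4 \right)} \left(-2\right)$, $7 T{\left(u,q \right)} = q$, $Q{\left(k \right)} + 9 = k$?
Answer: $\frac{20}{21} \approx 0.95238$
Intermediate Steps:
$Q{\left(k \right)} = -9 + k$
$T{\left(u,q \right)} = \frac{q}{7}$
$I = - \frac{20}{3}$ ($I = -4 + \frac{4 \left(-2\right)}{3} = -4 + \frac{1}{3} \left(-8\right) = -4 - \frac{8}{3} = - \frac{20}{3} \approx -6.6667$)
$I T{\left(Q{\left(-1 \right)},-1 \right)} = - \frac{20 \cdot \frac{1}{7} \left(-1\right)}{3} = \left(- \frac{20}{3}\right) \left(- \frac{1}{7}\right) = \frac{20}{21}$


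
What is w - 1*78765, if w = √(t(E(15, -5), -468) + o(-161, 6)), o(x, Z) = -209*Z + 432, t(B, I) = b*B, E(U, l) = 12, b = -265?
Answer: -78765 + I*√4002 ≈ -78765.0 + 63.261*I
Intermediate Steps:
t(B, I) = -265*B
o(x, Z) = 432 - 209*Z
w = I*√4002 (w = √(-265*12 + (432 - 209*6)) = √(-3180 + (432 - 1254)) = √(-3180 - 822) = √(-4002) = I*√4002 ≈ 63.261*I)
w - 1*78765 = I*√4002 - 1*78765 = I*√4002 - 78765 = -78765 + I*√4002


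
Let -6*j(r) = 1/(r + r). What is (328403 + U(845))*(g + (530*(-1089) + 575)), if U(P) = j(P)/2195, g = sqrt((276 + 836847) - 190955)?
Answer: -842908557713700781/4451460 + 270446471400263*sqrt(118)/11128650 ≈ -1.8909e+11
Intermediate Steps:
j(r) = -1/(12*r) (j(r) = -1/(6*(r + r)) = -1/(2*r)/6 = -1/(12*r))
g = 74*sqrt(118) (g = sqrt(837123 - 190955) = sqrt(646168) = 74*sqrt(118) ≈ 803.85)
U(P) = -1/(26340*P) (U(P) = -1/(12*P)/2195 = -1/(12*P)*(1/2195) = -1/(26340*P))
(328403 + U(845))*(g + (530*(-1089) + 575)) = (328403 - 1/26340/845)*(74*sqrt(118) + (530*(-1089) + 575)) = (328403 - 1/26340*1/845)*(74*sqrt(118) + (-577170 + 575)) = (328403 - 1/22257300)*(74*sqrt(118) - 576595) = 7309364091899*(-576595 + 74*sqrt(118))/22257300 = -842908557713700781/4451460 + 270446471400263*sqrt(118)/11128650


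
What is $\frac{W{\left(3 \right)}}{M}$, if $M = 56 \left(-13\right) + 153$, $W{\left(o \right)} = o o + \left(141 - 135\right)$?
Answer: $- \frac{3}{115} \approx -0.026087$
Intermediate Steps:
$W{\left(o \right)} = 6 + o^{2}$ ($W{\left(o \right)} = o^{2} + \left(141 - 135\right) = o^{2} + 6 = 6 + o^{2}$)
$M = -575$ ($M = -728 + 153 = -575$)
$\frac{W{\left(3 \right)}}{M} = \frac{6 + 3^{2}}{-575} = \left(6 + 9\right) \left(- \frac{1}{575}\right) = 15 \left(- \frac{1}{575}\right) = - \frac{3}{115}$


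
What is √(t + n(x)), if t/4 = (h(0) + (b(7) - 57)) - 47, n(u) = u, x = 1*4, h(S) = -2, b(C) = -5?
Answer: 2*I*√110 ≈ 20.976*I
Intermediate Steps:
x = 4
t = -444 (t = 4*((-2 + (-5 - 57)) - 47) = 4*((-2 - 62) - 47) = 4*(-64 - 47) = 4*(-111) = -444)
√(t + n(x)) = √(-444 + 4) = √(-440) = 2*I*√110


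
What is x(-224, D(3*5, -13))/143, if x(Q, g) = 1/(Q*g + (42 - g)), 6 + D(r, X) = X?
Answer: 1/617331 ≈ 1.6199e-6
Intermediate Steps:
D(r, X) = -6 + X
x(Q, g) = 1/(42 - g + Q*g)
x(-224, D(3*5, -13))/143 = 1/(42 - (-6 - 13) - 224*(-6 - 13)*143) = (1/143)/(42 - 1*(-19) - 224*(-19)) = (1/143)/(42 + 19 + 4256) = (1/143)/4317 = (1/4317)*(1/143) = 1/617331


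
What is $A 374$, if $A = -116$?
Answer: $-43384$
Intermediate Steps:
$A 374 = \left(-116\right) 374 = -43384$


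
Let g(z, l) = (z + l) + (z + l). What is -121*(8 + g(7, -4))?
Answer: -1694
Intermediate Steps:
g(z, l) = 2*l + 2*z (g(z, l) = (l + z) + (l + z) = 2*l + 2*z)
-121*(8 + g(7, -4)) = -121*(8 + (2*(-4) + 2*7)) = -121*(8 + (-8 + 14)) = -121*(8 + 6) = -121*14 = -1694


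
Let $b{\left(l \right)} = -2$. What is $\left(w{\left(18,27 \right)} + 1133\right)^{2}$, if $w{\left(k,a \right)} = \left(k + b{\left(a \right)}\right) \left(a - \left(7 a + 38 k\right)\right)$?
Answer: $153834409$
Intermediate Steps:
$w{\left(k,a \right)} = \left(-2 + k\right) \left(- 38 k - 6 a\right)$ ($w{\left(k,a \right)} = \left(k - 2\right) \left(a - \left(7 a + 38 k\right)\right) = \left(-2 + k\right) \left(- 38 k - 6 a\right)$)
$\left(w{\left(18,27 \right)} + 1133\right)^{2} = \left(\left(- 38 \cdot 18^{2} + 12 \cdot 27 + 76 \cdot 18 - 162 \cdot 18\right) + 1133\right)^{2} = \left(\left(\left(-38\right) 324 + 324 + 1368 - 2916\right) + 1133\right)^{2} = \left(\left(-12312 + 324 + 1368 - 2916\right) + 1133\right)^{2} = \left(-13536 + 1133\right)^{2} = \left(-12403\right)^{2} = 153834409$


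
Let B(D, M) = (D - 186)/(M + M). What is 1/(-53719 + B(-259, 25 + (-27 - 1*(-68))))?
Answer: -132/7091353 ≈ -1.8614e-5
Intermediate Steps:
B(D, M) = (-186 + D)/(2*M) (B(D, M) = (-186 + D)/((2*M)) = (-186 + D)*(1/(2*M)) = (-186 + D)/(2*M))
1/(-53719 + B(-259, 25 + (-27 - 1*(-68)))) = 1/(-53719 + (-186 - 259)/(2*(25 + (-27 - 1*(-68))))) = 1/(-53719 + (½)*(-445)/(25 + (-27 + 68))) = 1/(-53719 + (½)*(-445)/(25 + 41)) = 1/(-53719 + (½)*(-445)/66) = 1/(-53719 + (½)*(1/66)*(-445)) = 1/(-53719 - 445/132) = 1/(-7091353/132) = -132/7091353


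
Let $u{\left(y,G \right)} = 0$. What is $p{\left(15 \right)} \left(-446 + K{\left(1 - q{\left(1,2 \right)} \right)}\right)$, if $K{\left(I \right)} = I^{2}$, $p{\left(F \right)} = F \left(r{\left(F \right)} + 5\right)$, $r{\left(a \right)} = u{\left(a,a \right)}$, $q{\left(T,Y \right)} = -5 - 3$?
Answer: $-27375$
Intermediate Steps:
$q{\left(T,Y \right)} = -8$
$r{\left(a \right)} = 0$
$p{\left(F \right)} = 5 F$ ($p{\left(F \right)} = F \left(0 + 5\right) = F 5 = 5 F$)
$p{\left(15 \right)} \left(-446 + K{\left(1 - q{\left(1,2 \right)} \right)}\right) = 5 \cdot 15 \left(-446 + \left(1 - -8\right)^{2}\right) = 75 \left(-446 + \left(1 + 8\right)^{2}\right) = 75 \left(-446 + 9^{2}\right) = 75 \left(-446 + 81\right) = 75 \left(-365\right) = -27375$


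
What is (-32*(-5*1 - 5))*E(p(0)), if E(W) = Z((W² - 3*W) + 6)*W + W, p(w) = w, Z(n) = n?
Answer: 0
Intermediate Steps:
E(W) = W + W*(6 + W² - 3*W) (E(W) = ((W² - 3*W) + 6)*W + W = (6 + W² - 3*W)*W + W = W*(6 + W² - 3*W) + W = W + W*(6 + W² - 3*W))
(-32*(-5*1 - 5))*E(p(0)) = (-32*(-5*1 - 5))*(0*(7 + 0² - 3*0)) = (-32*(-5 - 5))*(0*(7 + 0 + 0)) = (-32*(-10))*(0*7) = 320*0 = 0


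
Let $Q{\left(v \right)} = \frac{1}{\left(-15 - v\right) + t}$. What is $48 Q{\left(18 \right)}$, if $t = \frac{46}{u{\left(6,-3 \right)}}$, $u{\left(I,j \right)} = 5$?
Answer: $- \frac{240}{119} \approx -2.0168$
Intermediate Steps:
$t = \frac{46}{5} \approx 9.2$
$Q{\left(v \right)} = \frac{1}{- \frac{29}{5} - v}$ ($Q{\left(v \right)} = \frac{1}{\left(-15 - v\right) + \frac{46}{5}} = \frac{1}{- \frac{29}{5} - v}$)
$48 Q{\left(18 \right)} = 48 \left(- \frac{5}{29 + 5 \cdot 18}\right) = 48 \left(- \frac{5}{29 + 90}\right) = 48 \left(- \frac{5}{119}\right) = - \frac{240}{119}$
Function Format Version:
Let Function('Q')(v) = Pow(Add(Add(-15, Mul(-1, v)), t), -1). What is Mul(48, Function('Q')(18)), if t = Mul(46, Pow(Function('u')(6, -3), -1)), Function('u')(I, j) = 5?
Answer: Rational(-240, 119) ≈ -2.0168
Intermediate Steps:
t = Rational(46, 5) (t = Mul(46, Pow(5, -1)) = Mul(46, Rational(1, 5)) = Rational(46, 5) ≈ 9.2000)
Function('Q')(v) = Pow(Add(Rational(-29, 5), Mul(-1, v)), -1) (Function('Q')(v) = Pow(Add(Add(-15, Mul(-1, v)), Rational(46, 5)), -1) = Pow(Add(Rational(-29, 5), Mul(-1, v)), -1))
Mul(48, Function('Q')(18)) = Mul(48, Mul(-5, Pow(Add(29, Mul(5, 18)), -1))) = Mul(48, Mul(-5, Pow(Add(29, 90), -1))) = Mul(48, Mul(-5, Pow(119, -1))) = Mul(48, Mul(-5, Rational(1, 119))) = Mul(48, Rational(-5, 119)) = Rational(-240, 119)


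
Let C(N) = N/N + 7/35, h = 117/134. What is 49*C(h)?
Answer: 294/5 ≈ 58.800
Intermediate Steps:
h = 117/134 (h = 117*(1/134) = 117/134 ≈ 0.87313)
C(N) = 6/5 (C(N) = 1 + 7*(1/35) = 1 + 1/5 = 6/5)
49*C(h) = 49*(6/5) = 294/5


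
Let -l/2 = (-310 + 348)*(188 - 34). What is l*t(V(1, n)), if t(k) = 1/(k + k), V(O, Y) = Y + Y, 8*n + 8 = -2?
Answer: 11704/5 ≈ 2340.8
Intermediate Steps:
n = -5/4 (n = -1 + (⅛)*(-2) = -1 - ¼ = -5/4 ≈ -1.2500)
V(O, Y) = 2*Y
l = -11704 (l = -2*(-310 + 348)*(188 - 34) = -76*154 = -2*5852 = -11704)
t(k) = 1/(2*k)
l*t(V(1, n)) = -5852/(2*(-5/4)) = -5852/(-5/2) = -5852*(-2)/5 = -11704*(-⅕) = 11704/5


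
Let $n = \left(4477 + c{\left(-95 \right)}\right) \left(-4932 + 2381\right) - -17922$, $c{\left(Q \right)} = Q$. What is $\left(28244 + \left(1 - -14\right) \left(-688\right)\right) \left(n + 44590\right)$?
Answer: $-199242646280$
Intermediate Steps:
$n = -11160560$ ($n = \left(4477 - 95\right) \left(-4932 + 2381\right) - -17922 = 4382 \left(-2551\right) + 17922 = -11178482 + 17922 = -11160560$)
$\left(28244 + \left(1 - -14\right) \left(-688\right)\right) \left(n + 44590\right) = \left(28244 + \left(1 - -14\right) \left(-688\right)\right) \left(-11160560 + 44590\right) = \left(28244 + \left(1 + 14\right) \left(-688\right)\right) \left(-11115970\right) = \left(28244 + 15 \left(-688\right)\right) \left(-11115970\right) = \left(28244 - 10320\right) \left(-11115970\right) = 17924 \left(-11115970\right) = -199242646280$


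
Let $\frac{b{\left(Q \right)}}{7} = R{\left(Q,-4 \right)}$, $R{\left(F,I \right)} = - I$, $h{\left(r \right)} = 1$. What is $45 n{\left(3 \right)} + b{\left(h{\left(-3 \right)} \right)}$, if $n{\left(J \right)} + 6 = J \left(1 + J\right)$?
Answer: $298$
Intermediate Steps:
$b{\left(Q \right)} = 28$ ($b{\left(Q \right)} = 7 \left(\left(-1\right) \left(-4\right)\right) = 7 \cdot 4 = 28$)
$n{\left(J \right)} = -6 + J \left(1 + J\right)$
$45 n{\left(3 \right)} + b{\left(h{\left(-3 \right)} \right)} = 45 \left(-6 + 3 + 3^{2}\right) + 28 = 45 \left(-6 + 3 + 9\right) + 28 = 45 \cdot 6 + 28 = 270 + 28 = 298$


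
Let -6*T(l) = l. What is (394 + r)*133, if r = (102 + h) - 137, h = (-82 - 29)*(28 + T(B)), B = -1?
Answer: -736155/2 ≈ -3.6808e+5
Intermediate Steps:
T(l) = -l/6
h = -6253/2 (h = (-82 - 29)*(28 - ⅙*(-1)) = -111*(28 + ⅙) = -111*169/6 = -6253/2 ≈ -3126.5)
r = -6323/2 (r = (102 - 6253/2) - 137 = -6049/2 - 137 = -6323/2 ≈ -3161.5)
(394 + r)*133 = (394 - 6323/2)*133 = -5535/2*133 = -736155/2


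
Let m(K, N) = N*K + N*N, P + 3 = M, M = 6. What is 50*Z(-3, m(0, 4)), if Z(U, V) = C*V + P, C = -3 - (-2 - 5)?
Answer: 3350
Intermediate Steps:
C = 4 (C = -3 - 1*(-7) = -3 + 7 = 4)
P = 3 (P = -3 + 6 = 3)
m(K, N) = N² + K*N (m(K, N) = K*N + N² = N² + K*N)
Z(U, V) = 3 + 4*V (Z(U, V) = 4*V + 3 = 3 + 4*V)
50*Z(-3, m(0, 4)) = 50*(3 + 4*(4*(0 + 4))) = 50*(3 + 4*(4*4)) = 50*(3 + 4*16) = 50*(3 + 64) = 50*67 = 3350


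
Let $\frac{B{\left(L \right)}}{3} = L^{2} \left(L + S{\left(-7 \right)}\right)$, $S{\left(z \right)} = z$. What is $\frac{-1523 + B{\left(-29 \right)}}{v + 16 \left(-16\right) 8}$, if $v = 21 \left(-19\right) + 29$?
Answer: $\frac{92351}{2418} \approx 38.193$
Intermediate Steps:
$B{\left(L \right)} = 3 L^{2} \left(-7 + L\right)$ ($B{\left(L \right)} = 3 L^{2} \left(L - 7\right) = 3 L^{2} \left(-7 + L\right)$)
$v = -370$ ($v = -399 + 29 = -370$)
$\frac{-1523 + B{\left(-29 \right)}}{v + 16 \left(-16\right) 8} = \frac{-1523 + 3 \left(-29\right)^{2} \left(-7 - 29\right)}{-370 + 16 \left(-16\right) 8} = \frac{-1523 + 3 \cdot 841 \left(-36\right)}{-370 - 2048} = \frac{-1523 - 90828}{-370 - 2048} = - \frac{92351}{-2418} = \left(-92351\right) \left(- \frac{1}{2418}\right) = \frac{92351}{2418}$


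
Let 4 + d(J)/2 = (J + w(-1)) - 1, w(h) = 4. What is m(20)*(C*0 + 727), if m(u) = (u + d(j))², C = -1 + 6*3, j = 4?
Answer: 491452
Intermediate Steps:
d(J) = -2 + 2*J (d(J) = -8 + 2*((J + 4) - 1) = -8 + 2*((4 + J) - 1) = -8 + 2*(3 + J) = -8 + (6 + 2*J) = -2 + 2*J)
C = 17 (C = -1 + 18 = 17)
m(u) = (6 + u)² (m(u) = (u + (-2 + 2*4))² = (u + (-2 + 8))² = (u + 6)² = (6 + u)²)
m(20)*(C*0 + 727) = (6 + 20)²*(17*0 + 727) = 26²*(0 + 727) = 676*727 = 491452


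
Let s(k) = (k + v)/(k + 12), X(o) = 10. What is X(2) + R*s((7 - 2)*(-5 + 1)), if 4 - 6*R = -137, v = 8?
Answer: 181/4 ≈ 45.250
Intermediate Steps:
R = 47/2 (R = ⅔ - ⅙*(-137) = ⅔ + 137/6 = 47/2 ≈ 23.500)
s(k) = (8 + k)/(12 + k) (s(k) = (k + 8)/(k + 12) = (8 + k)/(12 + k))
X(2) + R*s((7 - 2)*(-5 + 1)) = 10 + 47*((8 + (7 - 2)*(-5 + 1))/(12 + (7 - 2)*(-5 + 1)))/2 = 10 + 47*((8 + 5*(-4))/(12 + 5*(-4)))/2 = 10 + 47*((8 - 20)/(12 - 20))/2 = 10 + 47*(-12/(-8))/2 = 10 + 47*(-⅛*(-12))/2 = 10 + (47/2)*(3/2) = 10 + 141/4 = 181/4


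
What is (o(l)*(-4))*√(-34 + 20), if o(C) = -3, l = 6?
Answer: 12*I*√14 ≈ 44.9*I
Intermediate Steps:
(o(l)*(-4))*√(-34 + 20) = (-3*(-4))*√(-34 + 20) = 12*√(-14) = 12*(I*√14) = 12*I*√14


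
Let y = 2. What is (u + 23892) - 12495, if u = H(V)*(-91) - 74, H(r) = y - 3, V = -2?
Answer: 11414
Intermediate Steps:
H(r) = -1 (H(r) = 2 - 3 = -1)
u = 17 (u = -1*(-91) - 74 = 91 - 74 = 17)
(u + 23892) - 12495 = (17 + 23892) - 12495 = 23909 - 12495 = 11414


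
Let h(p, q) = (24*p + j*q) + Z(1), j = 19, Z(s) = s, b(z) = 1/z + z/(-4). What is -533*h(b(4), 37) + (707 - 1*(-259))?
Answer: -364672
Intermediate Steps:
b(z) = 1/z - z/4 (b(z) = 1/z + z*(-¼) = 1/z - z/4)
h(p, q) = 1 + 19*q + 24*p (h(p, q) = (24*p + 19*q) + 1 = (19*q + 24*p) + 1 = 1 + 19*q + 24*p)
-533*h(b(4), 37) + (707 - 1*(-259)) = -533*(1 + 19*37 + 24*(1/4 - ¼*4)) + (707 - 1*(-259)) = -533*(1 + 703 + 24*(¼ - 1)) + (707 + 259) = -533*(1 + 703 + 24*(-¾)) + 966 = -533*(1 + 703 - 18) + 966 = -533*686 + 966 = -365638 + 966 = -364672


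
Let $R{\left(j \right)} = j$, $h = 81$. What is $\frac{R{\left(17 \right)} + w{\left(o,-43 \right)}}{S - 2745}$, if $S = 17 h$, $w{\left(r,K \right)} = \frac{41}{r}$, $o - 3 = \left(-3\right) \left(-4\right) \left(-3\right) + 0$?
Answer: $- \frac{65}{5643} \approx -0.011519$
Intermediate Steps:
$o = -33$ ($o = 3 + \left(\left(-3\right) \left(-4\right) \left(-3\right) + 0\right) = 3 + \left(12 \left(-3\right) + 0\right) = 3 + \left(-36 + 0\right) = 3 - 36 = -33$)
$S = 1377$ ($S = 17 \cdot 81 = 1377$)
$\frac{R{\left(17 \right)} + w{\left(o,-43 \right)}}{S - 2745} = \frac{17 + \frac{41}{-33}}{1377 - 2745} = \frac{17 + 41 \left(- \frac{1}{33}\right)}{-1368} = \left(17 - \frac{41}{33}\right) \left(- \frac{1}{1368}\right) = \frac{520}{33} \left(- \frac{1}{1368}\right) = - \frac{65}{5643}$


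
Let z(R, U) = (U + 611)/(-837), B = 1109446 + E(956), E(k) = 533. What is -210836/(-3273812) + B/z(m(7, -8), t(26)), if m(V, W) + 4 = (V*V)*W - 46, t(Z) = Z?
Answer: -58491208398922/40104197 ≈ -1.4585e+6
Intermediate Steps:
m(V, W) = -50 + W*V² (m(V, W) = -4 + ((V*V)*W - 46) = -4 + (V²*W - 46) = -4 + (W*V² - 46) = -4 + (-46 + W*V²) = -50 + W*V²)
B = 1109979 (B = 1109446 + 533 = 1109979)
z(R, U) = -611/837 - U/837 (z(R, U) = (611 + U)*(-1/837) = -611/837 - U/837)
-210836/(-3273812) + B/z(m(7, -8), t(26)) = -210836/(-3273812) + 1109979/(-611/837 - 1/837*26) = -210836*(-1/3273812) + 1109979/(-611/837 - 26/837) = 52709/818453 + 1109979/(-637/837) = 52709/818453 + 1109979*(-837/637) = 52709/818453 - 71465571/49 = -58491208398922/40104197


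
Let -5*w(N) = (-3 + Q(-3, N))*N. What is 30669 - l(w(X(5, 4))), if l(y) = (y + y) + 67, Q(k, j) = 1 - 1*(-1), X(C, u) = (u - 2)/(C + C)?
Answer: 765048/25 ≈ 30602.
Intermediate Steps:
X(C, u) = (-2 + u)/(2*C) (X(C, u) = (-2 + u)/((2*C)) = (-2 + u)*(1/(2*C)) = (-2 + u)/(2*C))
Q(k, j) = 2 (Q(k, j) = 1 + 1 = 2)
w(N) = N/5 (w(N) = -(-3 + 2)*N/5 = -(-1)*N/5 = N/5)
l(y) = 67 + 2*y (l(y) = 2*y + 67 = 67 + 2*y)
30669 - l(w(X(5, 4))) = 30669 - (67 + 2*(((½)*(-2 + 4)/5)/5)) = 30669 - (67 + 2*(((½)*(⅕)*2)/5)) = 30669 - (67 + 2*((⅕)*(⅕))) = 30669 - (67 + 2*(1/25)) = 30669 - (67 + 2/25) = 30669 - 1*1677/25 = 30669 - 1677/25 = 765048/25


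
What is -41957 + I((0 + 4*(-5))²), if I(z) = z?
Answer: -41557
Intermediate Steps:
-41957 + I((0 + 4*(-5))²) = -41957 + (0 + 4*(-5))² = -41957 + (0 - 20)² = -41957 + (-20)² = -41957 + 400 = -41557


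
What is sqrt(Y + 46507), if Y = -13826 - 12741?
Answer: 2*sqrt(4985) ≈ 141.21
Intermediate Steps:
Y = -26567
sqrt(Y + 46507) = sqrt(-26567 + 46507) = sqrt(19940) = 2*sqrt(4985)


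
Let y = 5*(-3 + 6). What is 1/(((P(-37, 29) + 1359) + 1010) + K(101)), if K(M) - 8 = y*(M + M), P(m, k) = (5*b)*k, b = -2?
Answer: 1/5117 ≈ 0.00019543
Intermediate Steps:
P(m, k) = -10*k (P(m, k) = (5*(-2))*k = -10*k)
y = 15 (y = 5*3 = 15)
K(M) = 8 + 30*M (K(M) = 8 + 15*(M + M) = 8 + 15*(2*M) = 8 + 30*M)
1/(((P(-37, 29) + 1359) + 1010) + K(101)) = 1/(((-10*29 + 1359) + 1010) + (8 + 30*101)) = 1/(((-290 + 1359) + 1010) + (8 + 3030)) = 1/((1069 + 1010) + 3038) = 1/(2079 + 3038) = 1/5117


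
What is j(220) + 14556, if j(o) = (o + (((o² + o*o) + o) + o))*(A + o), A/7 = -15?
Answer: 11222456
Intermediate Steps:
A = -105 (A = 7*(-15) = -105)
j(o) = (-105 + o)*(2*o² + 3*o) (j(o) = (o + (((o² + o*o) + o) + o))*(-105 + o) = (o + (((o² + o²) + o) + o))*(-105 + o) = (o + ((2*o² + o) + o))*(-105 + o) = (o + ((o + 2*o²) + o))*(-105 + o) = (o + (2*o + 2*o²))*(-105 + o) = (2*o² + 3*o)*(-105 + o) = (-105 + o)*(2*o² + 3*o))
j(220) + 14556 = 220*(-315 - 207*220 + 2*220²) + 14556 = 220*(-315 - 45540 + 2*48400) + 14556 = 220*(-315 - 45540 + 96800) + 14556 = 220*50945 + 14556 = 11207900 + 14556 = 11222456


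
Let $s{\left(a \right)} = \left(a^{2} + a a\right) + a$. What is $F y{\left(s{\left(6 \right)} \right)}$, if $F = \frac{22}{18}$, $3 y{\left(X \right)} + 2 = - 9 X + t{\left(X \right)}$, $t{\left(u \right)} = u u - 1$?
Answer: $\frac{19723}{9} \approx 2191.4$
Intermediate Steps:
$t{\left(u \right)} = -1 + u^{2}$ ($t{\left(u \right)} = u^{2} - 1 = -1 + u^{2}$)
$s{\left(a \right)} = a + 2 a^{2}$ ($s{\left(a \right)} = \left(a^{2} + a^{2}\right) + a = 2 a^{2} + a = a + 2 a^{2}$)
$y{\left(X \right)} = -1 - 3 X + \frac{X^{2}}{3}$ ($y{\left(X \right)} = - \frac{2}{3} + \frac{- 9 X + \left(-1 + X^{2}\right)}{3} = - \frac{2}{3} + \frac{-1 + X^{2} - 9 X}{3} = - \frac{2}{3} - \left(\frac{1}{3} + 3 X - \frac{X^{2}}{3}\right) = -1 - 3 X + \frac{X^{2}}{3}$)
$F = \frac{11}{9}$ ($F = 22 \cdot \frac{1}{18} = \frac{11}{9} \approx 1.2222$)
$F y{\left(s{\left(6 \right)} \right)} = \frac{11 \left(-1 - 3 \cdot 6 \left(1 + 2 \cdot 6\right) + \frac{\left(6 \left(1 + 2 \cdot 6\right)\right)^{2}}{3}\right)}{9} = \frac{11 \left(-1 - 3 \cdot 6 \left(1 + 12\right) + \frac{\left(6 \left(1 + 12\right)\right)^{2}}{3}\right)}{9} = \frac{11 \left(-1 - 3 \cdot 6 \cdot 13 + \frac{\left(6 \cdot 13\right)^{2}}{3}\right)}{9} = \frac{11 \left(-1 - 234 + \frac{78^{2}}{3}\right)}{9} = \frac{11 \left(-1 - 234 + \frac{1}{3} \cdot 6084\right)}{9} = \frac{11 \left(-1 - 234 + 2028\right)}{9} = \frac{11}{9} \cdot 1793 = \frac{19723}{9}$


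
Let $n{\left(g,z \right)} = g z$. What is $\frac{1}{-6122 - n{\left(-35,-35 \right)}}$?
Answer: $- \frac{1}{7347} \approx -0.00013611$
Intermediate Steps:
$\frac{1}{-6122 - n{\left(-35,-35 \right)}} = \frac{1}{-6122 - \left(-35\right) \left(-35\right)} = \frac{1}{-6122 - 1225} = \frac{1}{-7347} = - \frac{1}{7347}$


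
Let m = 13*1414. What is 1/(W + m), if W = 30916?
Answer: 1/49298 ≈ 2.0285e-5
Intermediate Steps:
m = 18382
1/(W + m) = 1/(30916 + 18382) = 1/49298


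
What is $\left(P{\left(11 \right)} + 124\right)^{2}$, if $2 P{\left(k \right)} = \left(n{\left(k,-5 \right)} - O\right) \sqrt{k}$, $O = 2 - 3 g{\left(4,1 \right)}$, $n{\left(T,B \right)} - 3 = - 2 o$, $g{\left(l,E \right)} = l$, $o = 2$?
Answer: $\frac{62395}{4} + 1116 \sqrt{11} \approx 19300.0$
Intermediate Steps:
$n{\left(T,B \right)} = -1$ ($n{\left(T,B \right)} = 3 - 4 = -1$)
$O = -10$ ($O = 2 - 12 = -10$)
$P{\left(k \right)} = \frac{9 \sqrt{k}}{2}$ ($P{\left(k \right)} = \frac{\left(-1 - -10\right) \sqrt{k}}{2} = \frac{\left(-1 + 10\right) \sqrt{k}}{2} = \frac{9 \sqrt{k}}{2}$)
$\left(P{\left(11 \right)} + 124\right)^{2} = \left(\frac{9 \sqrt{11}}{2} + 124\right)^{2} = \left(124 + \frac{9 \sqrt{11}}{2}\right)^{2}$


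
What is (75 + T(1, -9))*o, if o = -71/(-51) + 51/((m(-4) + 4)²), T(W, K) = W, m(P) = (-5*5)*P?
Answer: 14640203/137904 ≈ 106.16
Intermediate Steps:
m(P) = -25*P
o = 770537/551616 (o = -71/(-51) + 51/((-25*(-4) + 4)²) = -71*(-1/51) + 51/((100 + 4)²) = 71/51 + 51/(104²) = 71/51 + 51/10816 = 770537/551616 ≈ 1.3969)
(75 + T(1, -9))*o = (75 + 1)*(770537/551616) = 76*(770537/551616) = 14640203/137904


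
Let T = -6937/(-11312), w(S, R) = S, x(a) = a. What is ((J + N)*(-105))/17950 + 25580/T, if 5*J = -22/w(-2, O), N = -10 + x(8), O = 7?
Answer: 742004155189/17788450 ≈ 41713.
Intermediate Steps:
N = -2 (N = -10 + 8 = -2)
T = 991/1616 (T = -6937*(-1/11312) = 991/1616 ≈ 0.61324)
J = 11/5 (J = (-22/(-2))/5 = (-22*(-½))/5 = (⅕)*11 = 11/5 ≈ 2.2000)
((J + N)*(-105))/17950 + 25580/T = ((11/5 - 2)*(-105))/17950 + 25580/(991/1616) = ((⅕)*(-105))*(1/17950) + 25580*(1616/991) = -21*1/17950 + 41337280/991 = -21/17950 + 41337280/991 = 742004155189/17788450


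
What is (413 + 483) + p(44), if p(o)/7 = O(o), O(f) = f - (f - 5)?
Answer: 931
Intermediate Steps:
O(f) = 5 (O(f) = f - (-5 + f) = f + (5 - f) = 5)
p(o) = 35 (p(o) = 7*5 = 35)
(413 + 483) + p(44) = (413 + 483) + 35 = 896 + 35 = 931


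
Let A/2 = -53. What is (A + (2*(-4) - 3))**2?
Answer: 13689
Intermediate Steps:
A = -106 (A = 2*(-53) = -106)
(A + (2*(-4) - 3))**2 = (-106 + (2*(-4) - 3))**2 = (-106 + (-8 - 3))**2 = (-106 - 11)**2 = (-117)**2 = 13689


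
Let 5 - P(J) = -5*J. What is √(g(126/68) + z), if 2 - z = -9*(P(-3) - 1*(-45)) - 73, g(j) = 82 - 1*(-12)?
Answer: 22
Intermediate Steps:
P(J) = 5 + 5*J (P(J) = 5 - (-5)*J = 5 + 5*J)
g(j) = 94 (g(j) = 82 + 12 = 94)
z = 390 (z = 2 - (-9*((5 + 5*(-3)) - 1*(-45)) - 73) = 2 - (-9*((5 - 15) + 45) - 73) = 2 - (-9*(-10 + 45) - 73) = 2 - (-9*35 - 73) = 2 - (-315 - 73) = 2 - 1*(-388) = 2 + 388 = 390)
√(g(126/68) + z) = √(94 + 390) = √484 = 22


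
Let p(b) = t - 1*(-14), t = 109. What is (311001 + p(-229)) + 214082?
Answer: 525206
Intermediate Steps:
p(b) = 123 (p(b) = 109 - 1*(-14) = 109 + 14 = 123)
(311001 + p(-229)) + 214082 = (311001 + 123) + 214082 = 311124 + 214082 = 525206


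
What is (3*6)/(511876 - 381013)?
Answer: 6/43621 ≈ 0.00013755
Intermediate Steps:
(3*6)/(511876 - 381013) = 18/130863 = 18*(1/130863) = 6/43621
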